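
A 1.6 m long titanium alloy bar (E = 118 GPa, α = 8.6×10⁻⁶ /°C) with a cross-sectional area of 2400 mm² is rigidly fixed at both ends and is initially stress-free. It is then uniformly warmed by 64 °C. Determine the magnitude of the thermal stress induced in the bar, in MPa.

The supports are rigid, so the total axial strain is zero. The restrained thermal strain is ε = αΔT = 8.6×10⁻⁶ × 64 = 550.4×10⁻⁶.
σ = EαΔT = 118×10³ × 8.6×10⁻⁶ × 64 = 64.95 MPa (compressive; the bar is trying to expand).

σ ≈ 64.9 MPa (compressive)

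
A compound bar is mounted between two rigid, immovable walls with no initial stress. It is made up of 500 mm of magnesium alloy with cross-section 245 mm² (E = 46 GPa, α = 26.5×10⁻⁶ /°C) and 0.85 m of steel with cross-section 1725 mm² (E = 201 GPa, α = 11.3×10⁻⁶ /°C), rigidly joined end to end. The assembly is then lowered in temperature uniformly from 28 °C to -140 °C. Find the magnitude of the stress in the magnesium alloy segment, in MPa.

σ ≈ 335 MPa (tensile)

Free thermal contraction of the whole bar: Σ αᵢΔT Lᵢ = 26.5×10⁻⁶×168×500 + 11.3×10⁻⁶×168×850 = 3.84 mm.
Since the ends are fixed, an axial force P builds up, equal in every segment, with P · Σ Lᵢ/(AᵢEᵢ) = δ_free.
The series flexibility is Σ Lᵢ/(AᵢEᵢ) = 500/(245×46×10³) + 850/(1725×201×10³) = 4.682×10⁻⁵ mm/N.
So P = 3.84 / 4.682×10⁻⁵ = 82.01 kN, tensile.
σ_{magnesium alloy} = P / A = 82010 / 245 = 334.7 MPa.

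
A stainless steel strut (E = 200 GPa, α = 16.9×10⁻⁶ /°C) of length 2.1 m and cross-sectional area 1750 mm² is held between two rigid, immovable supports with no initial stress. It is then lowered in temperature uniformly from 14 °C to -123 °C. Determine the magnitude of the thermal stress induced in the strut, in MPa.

Because both ends are immovable the net strain is zero, and the suppressed thermal strain is αΔT = 16.9×10⁻⁶ × 137 = 2315.3×10⁻⁶.
Hence σ = E·αΔT = 200×10³ × 2315.3×10⁻⁶ = 463.1 MPa, tensile.

σ ≈ 463 MPa (tensile)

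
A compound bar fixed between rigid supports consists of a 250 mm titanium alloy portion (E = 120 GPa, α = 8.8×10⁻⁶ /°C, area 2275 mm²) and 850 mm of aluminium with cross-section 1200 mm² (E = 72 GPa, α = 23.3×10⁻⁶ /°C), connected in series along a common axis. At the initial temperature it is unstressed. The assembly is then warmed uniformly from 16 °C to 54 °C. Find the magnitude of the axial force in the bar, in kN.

Free thermal expansion of the whole bar: Σ αᵢΔT Lᵢ = 8.8×10⁻⁶×38×250 + 23.3×10⁻⁶×38×850 = 0.8362 mm.
The rigid supports impose zero overall length change; the single axial force P common to all segments must satisfy P Σ Lᵢ/(AᵢEᵢ) = δ_free.
Σ Lᵢ/(AᵢEᵢ) = 250/(2275×120×10³) + 850/(1200×72×10³) = 1.075×10⁻⁵ mm/N.
So P = 0.8362 / 1.075×10⁻⁵ = 77.76 kN, compressive.

P ≈ 77.8 kN (compressive)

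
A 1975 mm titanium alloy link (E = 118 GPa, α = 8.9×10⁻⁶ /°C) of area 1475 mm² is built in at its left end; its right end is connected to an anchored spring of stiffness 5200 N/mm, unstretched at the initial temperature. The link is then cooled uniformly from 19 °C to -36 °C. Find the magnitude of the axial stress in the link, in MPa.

σ ≈ 3.22 MPa (tensile)

The unrestrained thermal change is αΔT L = 8.9×10⁻⁶ × 55 × 1975 = 0.9668 mm.
Let P be the tensile force in the spring. The link extends elastically by PL/(AE) and the spring stretches by P/k; together these equal δ_free.
So P = δ_free / [L/(AE) + 1/k] = 0.9668 / [ 1975/(1475×118×10³) + 1/(5200) ].
P = 0.9668 / 0.0002037 = 4747 N.
σ = P/A = 4747/1475 = 3.218 MPa.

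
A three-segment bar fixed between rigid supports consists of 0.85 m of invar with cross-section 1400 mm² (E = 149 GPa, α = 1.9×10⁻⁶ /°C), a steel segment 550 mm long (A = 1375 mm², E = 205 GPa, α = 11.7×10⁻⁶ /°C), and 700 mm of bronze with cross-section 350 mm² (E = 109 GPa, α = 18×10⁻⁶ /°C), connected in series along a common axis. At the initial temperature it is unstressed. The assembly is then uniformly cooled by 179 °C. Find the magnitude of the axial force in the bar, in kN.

If the supports were absent, the total length change would be Σ αᵢΔT Lᵢ = 1.9×10⁻⁶×179×850 + 11.7×10⁻⁶×179×550 + 18×10⁻⁶×179×700 = 3.696 mm.
The rigid supports impose zero overall length change; the single axial force P common to all segments must satisfy P Σ Lᵢ/(AᵢEᵢ) = δ_free.
The series flexibility is Σ Lᵢ/(AᵢEᵢ) = 850/(1400×149×10³) + 550/(1375×205×10³) + 700/(350×109×10³) = 2.437×10⁻⁵ mm/N.
P = 3.696 / 2.437×10⁻⁵ = 151600 N = 151.6 kN, tensile.

P ≈ 152 kN (tensile)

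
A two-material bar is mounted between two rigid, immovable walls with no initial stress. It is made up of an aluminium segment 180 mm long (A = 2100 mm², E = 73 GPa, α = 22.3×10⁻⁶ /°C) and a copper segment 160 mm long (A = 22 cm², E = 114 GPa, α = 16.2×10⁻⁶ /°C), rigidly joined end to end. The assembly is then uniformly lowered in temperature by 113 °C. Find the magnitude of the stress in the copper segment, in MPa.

With the walls removed the bar would change length by δ_free = Σ αᵢΔT Lᵢ = 22.3×10⁻⁶×113×180 + 16.2×10⁻⁶×113×160 = 0.7465 mm.
The rigid supports impose zero overall length change; the single axial force P common to all segments must satisfy P Σ Lᵢ/(AᵢEᵢ) = δ_free.
The series flexibility is Σ Lᵢ/(AᵢEᵢ) = 180/(2100×73×10³) + 160/(2200×114×10³) = 1.812×10⁻⁶ mm/N.
P = 0.7465 / 1.812×10⁻⁶ = 411900 N = 411.9 kN, tensile.
σ_{copper} = P / A = 411900 / 2200 = 187.2 MPa.

σ ≈ 187 MPa (tensile)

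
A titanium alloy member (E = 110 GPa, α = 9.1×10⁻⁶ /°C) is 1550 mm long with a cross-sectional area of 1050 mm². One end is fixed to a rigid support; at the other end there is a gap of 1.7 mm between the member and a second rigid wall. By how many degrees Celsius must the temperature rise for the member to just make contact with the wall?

ΔT ≈ 121 °C

The gap closes when αΔT L = 1.7 mm, since the member is still unstressed at that instant.
So ΔT = g/(αL) = 1.7/(9.1×10⁻⁶ × 1550) = 120.5 °C.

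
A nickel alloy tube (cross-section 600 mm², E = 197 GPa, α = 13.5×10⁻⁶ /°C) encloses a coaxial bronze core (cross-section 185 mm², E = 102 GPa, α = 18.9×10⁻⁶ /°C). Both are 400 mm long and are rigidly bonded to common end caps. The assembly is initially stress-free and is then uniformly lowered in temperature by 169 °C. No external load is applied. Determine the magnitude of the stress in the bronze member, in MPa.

σ ≈ 80.3 MPa (tensile)

Equilibrium of a rigid end plate with no external load gives equal and opposite internal forces ±P in the two members. Since α_{bronze} > α_{nickel alloy}, cooling drives the bronze into tension and the nickel alloy into compression.
Compatibility of the two members (thermal + elastic change equal): (α₁ − α₂)ΔT = P·[1/(A₁E₁) + 1/(A₂E₂)].
|α₁ − α₂|·ΔT = 5.4×10⁻⁶ × 169 = 0.0009126.
1/(A₁E₁) + 1/(A₂E₂) = 1/(600×197×10³) + 1/(185×102×10³) = 6.145×10⁻⁸ N⁻¹.
P = 0.0009126 / 6.145×10⁻⁸ = 14850 N = 14.85 kN.
σ_{bronze} = P/A₂ = 14850/185 = 80.27 MPa, tensile.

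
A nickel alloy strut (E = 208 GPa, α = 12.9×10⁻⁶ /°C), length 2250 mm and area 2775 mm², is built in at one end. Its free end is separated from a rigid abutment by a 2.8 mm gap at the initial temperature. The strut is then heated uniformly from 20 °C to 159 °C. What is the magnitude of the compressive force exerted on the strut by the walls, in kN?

If the wall were absent the strut would grow by αΔT L = 12.9×10⁻⁶ × 139 × 2250 = 4.034 mm.
This exceeds the 2.8 mm gap, so the wall pushes back. The portion of expansion that must be recovered elastically is δ_free − gap = 4.034 − 2.8 = 1.234 mm.
So σ = E(δ_free − g)/L = 208×10³ × 1.234/2250 = 114.1 MPa.
Force on the wall = σA = 114.1 × 2775 mm² = 316.7 kN.

P ≈ 317 kN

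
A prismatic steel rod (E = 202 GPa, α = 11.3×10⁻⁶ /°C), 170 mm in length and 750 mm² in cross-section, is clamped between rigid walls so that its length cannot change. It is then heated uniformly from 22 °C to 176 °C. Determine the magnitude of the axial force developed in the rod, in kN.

P ≈ 264 kN (compressive)

With zero net strain, σ = E·αΔT = 202 GPa × 11.3×10⁻⁶ × 154 = 351.5 MPa.
Then P = σA = 351.5 × 750 mm² = 263.6 kN, compressive.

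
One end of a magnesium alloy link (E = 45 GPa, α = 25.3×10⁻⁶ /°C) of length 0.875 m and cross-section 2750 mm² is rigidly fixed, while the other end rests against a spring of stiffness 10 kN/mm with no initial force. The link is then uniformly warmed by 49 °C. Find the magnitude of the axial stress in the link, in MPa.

Free thermal expansion: δ_free = αΔT L = 25.3×10⁻⁶ × 49 × 875 = 1.085 mm.
Let P be the compressive force at the spring. The link shortens elastically by PL/(AE) and the spring compresses by P/k; together these equal δ_free.
P [ L/(AE) + 1/k ] = δ_free → P [ 875/(2750×45×10³) + 1/(10×10³) ] = 1.085.
P = 1.085 / 0.0001071 = 10130 N.
σ = P/A = 10130/2750 = 3.684 MPa.

σ ≈ 3.68 MPa (compressive)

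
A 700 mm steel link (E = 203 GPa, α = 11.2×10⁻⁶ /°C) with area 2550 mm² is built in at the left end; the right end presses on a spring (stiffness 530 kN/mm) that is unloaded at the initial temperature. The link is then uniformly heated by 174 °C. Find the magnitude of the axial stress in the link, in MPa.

σ ≈ 165 MPa (compressive)

Free thermal expansion: δ_free = αΔT L = 11.2×10⁻⁶ × 174 × 700 = 1.364 mm.
With a force P in the spring, the elastic change of the link is PL/(AE) and that of the spring is P/k; compatibility requires their sum to equal δ_free.
So P = δ_free / [L/(AE) + 1/k] = 1.364 / [ 700/(2550×203×10³) + 1/(530×10³) ].
P = 1.364 / 3.239×10⁻⁶ = 421200 N.
σ = P/A = 421200/2550 = 165.2 MPa.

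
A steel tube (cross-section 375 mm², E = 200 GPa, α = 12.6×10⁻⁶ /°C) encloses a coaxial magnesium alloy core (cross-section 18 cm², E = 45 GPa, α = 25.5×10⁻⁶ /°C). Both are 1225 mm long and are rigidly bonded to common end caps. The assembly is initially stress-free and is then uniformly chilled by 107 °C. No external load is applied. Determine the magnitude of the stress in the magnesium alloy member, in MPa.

Equilibrium of a rigid end plate with no external load gives equal and opposite internal forces ±P in the two members. Since α_{magnesium alloy} > α_{steel}, cooling drives the magnesium alloy into tension and the steel into compression.
Compatibility of the two members (thermal + elastic change equal): (α₁ − α₂)ΔT = P·[1/(A₁E₁) + 1/(A₂E₂)].
|α₁ − α₂|·ΔT = 12.9×10⁻⁶ × 107 = 0.00138.
1/(A₁E₁) + 1/(A₂E₂) = 1/(375×200×10³) + 1/(1800×45×10³) = 2.568×10⁻⁸ N⁻¹.
So P = 0.00138 / 2.568×10⁻⁸ = 53.75 kN.
σ_{magnesium alloy} = P/A₂ = 53750/1800 = 29.86 MPa, tensile.

σ ≈ 29.9 MPa (tensile)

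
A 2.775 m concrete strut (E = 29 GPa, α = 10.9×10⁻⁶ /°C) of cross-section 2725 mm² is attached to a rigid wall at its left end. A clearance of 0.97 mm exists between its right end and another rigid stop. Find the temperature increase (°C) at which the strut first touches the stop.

Contact occurs when the free expansion equals the gap: αΔT L = 0.97 mm.
ΔT = 0.97 / (10.9×10⁻⁶ × 2775) = 32.07 °C.

ΔT ≈ 32.1 °C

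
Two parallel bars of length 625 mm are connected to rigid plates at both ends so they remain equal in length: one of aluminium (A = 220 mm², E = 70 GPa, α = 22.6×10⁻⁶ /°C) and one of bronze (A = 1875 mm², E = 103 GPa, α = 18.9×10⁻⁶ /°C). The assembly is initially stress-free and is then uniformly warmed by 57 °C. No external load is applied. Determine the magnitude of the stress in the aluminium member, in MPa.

σ ≈ 13.7 MPa (compressive)

The aluminium has the larger α, so on heating it would change length more than the bronze if both were free. The rigid plates force a common final length, so the aluminium is put into compression and the bronze into tension, with equal and opposite forces P (no external load).
Setting the final lengths equal and cancelling L: (α₁ − α₂)ΔT = P/(A₁E₁) + P/(A₂E₂).
|α₁ − α₂|·ΔT = 3.7×10⁻⁶ × 57 = 0.0002109.
1/(A₁E₁) + 1/(A₂E₂) = 1/(220×70×10³) + 1/(1875×103×10³) = 7.011×10⁻⁸ N⁻¹.
So P = 0.0002109 / 7.011×10⁻⁸ = 3.008 kN.
σ_{aluminium} = P/A₁ = 3008/220 = 13.67 MPa, compressive.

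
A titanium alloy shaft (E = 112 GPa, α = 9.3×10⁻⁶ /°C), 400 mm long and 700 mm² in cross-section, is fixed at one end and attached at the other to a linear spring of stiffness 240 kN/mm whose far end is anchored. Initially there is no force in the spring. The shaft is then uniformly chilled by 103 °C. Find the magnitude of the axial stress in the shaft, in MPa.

If the spring were absent the shaft would shorten by αΔT L = 9.3×10⁻⁶ × 103 × 400 = 0.3832 mm.
With a force P in the spring, the elastic change of the shaft is PL/(AE) and that of the spring is P/k; compatibility requires their sum to equal δ_free.
P [ L/(AE) + 1/k ] = δ_free → P [ 400/(700×112×10³) + 1/(240×10³) ] = 0.3832.
P = 0.3832 / 9.269×10⁻⁶ = 41340 N.
σ = P/A = 41340/700 = 59.06 MPa.

σ ≈ 59.1 MPa (tensile)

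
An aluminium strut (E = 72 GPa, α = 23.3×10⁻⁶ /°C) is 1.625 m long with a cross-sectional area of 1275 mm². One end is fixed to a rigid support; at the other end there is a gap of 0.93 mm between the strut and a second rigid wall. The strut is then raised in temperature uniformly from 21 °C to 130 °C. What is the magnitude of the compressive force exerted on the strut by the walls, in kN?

P ≈ 181 kN

If the wall were absent the strut would grow by αΔT L = 23.3×10⁻⁶ × 109 × 1625 = 4.127 mm.
The gap closes (δ_free > 0.93 mm) and the wall then resists a further 4.127 − 0.93 = 3.197 mm of expansion.
So σ = E(δ_free − g)/L = 72×10³ × 3.197/1625 = 141.7 MPa.
P = σA = 141.7 × 1275 = 180.6 kN.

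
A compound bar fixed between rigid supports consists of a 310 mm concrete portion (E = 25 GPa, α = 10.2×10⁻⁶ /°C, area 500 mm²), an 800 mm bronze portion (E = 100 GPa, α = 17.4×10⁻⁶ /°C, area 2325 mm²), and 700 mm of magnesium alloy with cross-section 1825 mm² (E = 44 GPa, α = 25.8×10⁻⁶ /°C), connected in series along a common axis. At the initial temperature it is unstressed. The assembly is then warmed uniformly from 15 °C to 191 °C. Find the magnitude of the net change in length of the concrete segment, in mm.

If the supports were absent, the total length change would be Σ αᵢΔT Lᵢ = 10.2×10⁻⁶×176×310 + 17.4×10⁻⁶×176×800 + 25.8×10⁻⁶×176×700 = 6.185 mm.
Since the ends are fixed, an axial force P builds up, equal in every segment, with P · Σ Lᵢ/(AᵢEᵢ) = δ_free.
Σ Lᵢ/(AᵢEᵢ) = 310/(500×25×10³) + 800/(2325×100×10³) + 700/(1825×44×10³) = 3.696×10⁻⁵ mm/N.
Hence P = δ_free / Σ(L/AE) = 6.185/3.696×10⁻⁵ = 167.4 kN (compressive).
For the concrete segment, free thermal change = 10.2×10⁻⁶×176×310 = 0.5565 mm and elastic change from P = 167400×310/(500×25×10³) = 4.15 mm; these oppose, so the net change is 3.59 mm (segment shortens).

|ΔL| ≈ 3.59 mm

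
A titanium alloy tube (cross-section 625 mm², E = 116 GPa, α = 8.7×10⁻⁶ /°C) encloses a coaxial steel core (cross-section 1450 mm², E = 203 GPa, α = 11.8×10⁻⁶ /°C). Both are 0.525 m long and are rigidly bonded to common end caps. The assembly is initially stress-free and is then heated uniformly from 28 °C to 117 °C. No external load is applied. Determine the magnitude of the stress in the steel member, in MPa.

Both members must finish at the same length. With the larger α, the steel tends to over-expand; the plates restrain it, putting the steel in compression and the titanium alloy in tension. With no external load the two internal forces are equal and opposite, magnitude P.
Compatibility of the two members (thermal + elastic change equal): (α₁ − α₂)ΔT = P·[1/(A₁E₁) + 1/(A₂E₂)].
|α₁ − α₂|·ΔT = 3.1×10⁻⁶ × 89 = 0.0002759.
1/(A₁E₁) + 1/(A₂E₂) = 1/(625×116×10³) + 1/(1450×203×10³) = 1.719×10⁻⁸ N⁻¹.
P = 0.0002759 / 1.719×10⁻⁸ = 16050 N = 16.05 kN.
σ_{steel} = P/A₂ = 16050/1450 = 11.07 MPa, compressive.

σ ≈ 11.1 MPa (compressive)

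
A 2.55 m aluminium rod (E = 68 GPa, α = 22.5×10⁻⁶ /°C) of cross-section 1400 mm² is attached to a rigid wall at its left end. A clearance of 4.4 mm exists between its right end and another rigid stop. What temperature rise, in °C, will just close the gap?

ΔT ≈ 76.7 °C

Contact occurs when the free expansion equals the gap: αΔT L = 4.4 mm.
ΔT = 4.4 / (22.5×10⁻⁶ × 2550) = 76.69 °C.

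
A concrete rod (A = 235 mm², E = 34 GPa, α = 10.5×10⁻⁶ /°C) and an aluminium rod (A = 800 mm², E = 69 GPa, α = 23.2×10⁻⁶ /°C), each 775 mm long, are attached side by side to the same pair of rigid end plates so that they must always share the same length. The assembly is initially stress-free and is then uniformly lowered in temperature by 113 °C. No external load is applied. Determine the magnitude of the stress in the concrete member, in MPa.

The aluminium has the larger α, so on cooling it would change length more than the concrete if both were free. The rigid plates force a common final length, so the aluminium is put into tension and the concrete into compression, with equal and opposite forces P (no external load).
Compatibility of the two members (thermal + elastic change equal): (α₁ − α₂)ΔT = P·[1/(A₁E₁) + 1/(A₂E₂)].
|α₁ − α₂|·ΔT = 12.7×10⁻⁶ × 113 = 0.001435.
1/(A₁E₁) + 1/(A₂E₂) = 1/(235×34×10³) + 1/(800×69×10³) = 1.433×10⁻⁷ N⁻¹.
P = 0.001435 / 1.433×10⁻⁷ = 10020 N = 10.02 kN.
σ_{concrete} = P/A₁ = 10020/235 = 42.62 MPa, compressive.

σ ≈ 42.6 MPa (compressive)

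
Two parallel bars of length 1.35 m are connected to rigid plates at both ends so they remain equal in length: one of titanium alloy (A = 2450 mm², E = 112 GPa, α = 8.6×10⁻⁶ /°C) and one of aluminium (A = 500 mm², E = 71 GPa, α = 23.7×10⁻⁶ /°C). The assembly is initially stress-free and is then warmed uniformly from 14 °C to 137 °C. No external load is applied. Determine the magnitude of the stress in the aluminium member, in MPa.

The aluminium has the larger α, so on heating it would change length more than the titanium alloy if both were free. The rigid plates force a common final length, so the aluminium is put into compression and the titanium alloy into tension, with equal and opposite forces P (no external load).
Compatibility of the two members (thermal + elastic change equal): (α₁ − α₂)ΔT = P·[1/(A₁E₁) + 1/(A₂E₂)].
|α₁ − α₂|·ΔT = 15.1×10⁻⁶ × 123 = 0.001857.
1/(A₁E₁) + 1/(A₂E₂) = 1/(2450×112×10³) + 1/(500×71×10³) = 3.181×10⁻⁸ N⁻¹.
P = 0.001857 / 3.181×10⁻⁸ = 58380 N = 58.38 kN.
σ_{aluminium} = P/A₂ = 58380/500 = 116.8 MPa, compressive.

σ ≈ 117 MPa (compressive)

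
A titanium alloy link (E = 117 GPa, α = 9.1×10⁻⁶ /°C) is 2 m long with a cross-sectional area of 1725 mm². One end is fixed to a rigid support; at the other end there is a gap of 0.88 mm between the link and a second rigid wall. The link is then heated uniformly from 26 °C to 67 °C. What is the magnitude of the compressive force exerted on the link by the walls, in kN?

P ≈ 0 kN

Unrestrained expansion: δ_free = αΔT L = 9.1×10⁻⁶ × 41 × 2000 = 0.7462 mm.
Since δ_free = 0.746 mm is less than the 0.88 mm gap, the link never touches the wall. No axial force develops.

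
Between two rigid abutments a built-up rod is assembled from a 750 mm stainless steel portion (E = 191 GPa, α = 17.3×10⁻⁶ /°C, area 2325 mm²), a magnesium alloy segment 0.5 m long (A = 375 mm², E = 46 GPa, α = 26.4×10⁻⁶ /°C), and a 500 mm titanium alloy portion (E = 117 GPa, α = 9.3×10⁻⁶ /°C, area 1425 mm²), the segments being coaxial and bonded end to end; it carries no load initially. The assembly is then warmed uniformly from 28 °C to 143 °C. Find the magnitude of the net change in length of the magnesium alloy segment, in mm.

If the supports were absent, the total length change would be Σ αᵢΔT Lᵢ = 17.3×10⁻⁶×115×750 + 26.4×10⁻⁶×115×500 + 9.3×10⁻⁶×115×500 = 3.545 mm.
The walls prevent any net length change, so an axial force P (same in every segment) develops. Compatibility: P · Σ Lᵢ/(AᵢEᵢ) = δ_free.
Σ Lᵢ/(AᵢEᵢ) = 750/(2325×191×10³) + 500/(375×46×10³) + 500/(1425×117×10³) = 3.367×10⁻⁵ mm/N.
So P = 3.545 / 3.367×10⁻⁵ = 105.3 kN, compressive.
For the magnesium alloy segment, free thermal change = 26.4×10⁻⁶×115×500 = 1.518 mm and elastic change from P = 105300×500/(375×46×10³) = 3.051 mm; these oppose, so the net change is 1.53 mm (segment shortens).

|ΔL| ≈ 1.53 mm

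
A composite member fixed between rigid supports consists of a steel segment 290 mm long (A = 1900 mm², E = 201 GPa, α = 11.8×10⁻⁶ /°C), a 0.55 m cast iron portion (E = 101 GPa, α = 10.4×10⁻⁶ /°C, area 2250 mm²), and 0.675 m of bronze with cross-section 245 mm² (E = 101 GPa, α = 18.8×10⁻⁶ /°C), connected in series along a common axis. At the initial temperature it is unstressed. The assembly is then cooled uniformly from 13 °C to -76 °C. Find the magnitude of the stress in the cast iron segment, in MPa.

σ ≈ 28.4 MPa (tensile)

If the supports were absent, the total length change would be Σ αᵢΔT Lᵢ = 11.8×10⁻⁶×89×290 + 10.4×10⁻⁶×89×550 + 18.8×10⁻⁶×89×675 = 1.943 mm.
Since the ends are fixed, an axial force P builds up, equal in every segment, with P · Σ Lᵢ/(AᵢEᵢ) = δ_free.
The series flexibility is Σ Lᵢ/(AᵢEᵢ) = 290/(1900×201×10³) + 550/(2250×101×10³) + 675/(245×101×10³) = 3.046×10⁻⁵ mm/N.
So P = 1.943 / 3.046×10⁻⁵ = 63.79 kN, tensile.
σ_{cast iron} = P / A = 63790 / 2250 = 28.35 MPa.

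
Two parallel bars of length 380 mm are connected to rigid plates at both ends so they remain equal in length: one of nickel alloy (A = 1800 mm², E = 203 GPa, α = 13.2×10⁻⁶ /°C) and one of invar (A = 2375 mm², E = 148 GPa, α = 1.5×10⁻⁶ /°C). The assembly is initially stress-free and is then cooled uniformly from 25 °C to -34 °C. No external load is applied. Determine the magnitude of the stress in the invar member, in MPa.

The nickel alloy has the larger α, so on cooling it would change length more than the invar if both were free. The rigid plates force a common final length, so the nickel alloy is put into tension and the invar into compression, with equal and opposite forces P (no external load).
Equating the net (thermal + elastic) strains gives |α₁ − α₂|·ΔT = P·[1/(A₁E₁) + 1/(A₂E₂)].
|α₁ − α₂|·ΔT = 11.7×10⁻⁶ × 59 = 0.0006903.
1/(A₁E₁) + 1/(A₂E₂) = 1/(1800×203×10³) + 1/(2375×148×10³) = 5.582×10⁻⁹ N⁻¹.
P = 0.0006903 / 5.582×10⁻⁹ = 123700 N = 123.7 kN.
σ_{invar} = P/A₂ = 123700/2375 = 52.07 MPa, compressive.

σ ≈ 52.1 MPa (compressive)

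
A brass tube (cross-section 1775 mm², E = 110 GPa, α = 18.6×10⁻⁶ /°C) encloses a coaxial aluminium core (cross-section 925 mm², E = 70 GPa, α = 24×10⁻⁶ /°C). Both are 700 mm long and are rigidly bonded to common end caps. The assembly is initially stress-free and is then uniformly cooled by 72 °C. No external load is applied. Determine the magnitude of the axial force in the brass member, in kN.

P ≈ 18.9 kN (compressive in the brass)

Equilibrium of a rigid end plate with no external load gives equal and opposite internal forces ±P in the two members. Since α_{aluminium} > α_{brass}, cooling drives the aluminium into tension and the brass into compression.
Compatibility of the two members (thermal + elastic change equal): (α₁ − α₂)ΔT = P·[1/(A₁E₁) + 1/(A₂E₂)].
|α₁ − α₂|·ΔT = 5.4×10⁻⁶ × 72 = 0.0003888.
1/(A₁E₁) + 1/(A₂E₂) = 1/(1775×110×10³) + 1/(925×70×10³) = 2.057×10⁻⁸ N⁻¹.
P = 0.0003888 / 2.057×10⁻⁸ = 18910 N = 18.91 kN.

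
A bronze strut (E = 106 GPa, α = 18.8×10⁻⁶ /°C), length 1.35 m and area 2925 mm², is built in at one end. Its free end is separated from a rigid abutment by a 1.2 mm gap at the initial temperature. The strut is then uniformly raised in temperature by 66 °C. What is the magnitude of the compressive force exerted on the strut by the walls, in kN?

Unrestrained expansion: δ_free = αΔT L = 18.8×10⁻⁶ × 66 × 1350 = 1.675 mm.
After closing the 1.2 mm clearance, 1.675 − 1.2 = 0.4751 mm of expansion remains to be suppressed by the wall.
That suppressed elongation corresponds to σ = E·Δ/L = 106×10³ × 0.4751/1350 = 37.3 MPa.
P = σA = 37.3 × 2925 = 109.1 kN.

P ≈ 109 kN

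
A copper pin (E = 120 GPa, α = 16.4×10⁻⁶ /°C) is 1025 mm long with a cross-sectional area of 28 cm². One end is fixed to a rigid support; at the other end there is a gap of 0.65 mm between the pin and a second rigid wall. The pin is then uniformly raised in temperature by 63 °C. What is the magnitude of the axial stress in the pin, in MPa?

If the wall were absent the pin would grow by αΔT L = 16.4×10⁻⁶ × 63 × 1025 = 1.059 mm.
The gap closes (δ_free > 0.65 mm) and the wall then resists a further 1.059 − 0.65 = 0.409 mm of expansion.
So σ = E(δ_free − g)/L = 120×10³ × 0.409/1025 = 47.89 MPa.

σ ≈ 47.9 MPa (compressive)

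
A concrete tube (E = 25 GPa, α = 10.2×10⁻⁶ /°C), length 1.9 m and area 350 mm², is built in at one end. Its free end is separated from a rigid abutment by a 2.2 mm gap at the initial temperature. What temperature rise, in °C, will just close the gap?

ΔT ≈ 114 °C

Contact occurs when the free expansion equals the gap: αΔT L = 2.2 mm.
ΔT = 2.2 / (10.2×10⁻⁶ × 1900) = 113.5 °C.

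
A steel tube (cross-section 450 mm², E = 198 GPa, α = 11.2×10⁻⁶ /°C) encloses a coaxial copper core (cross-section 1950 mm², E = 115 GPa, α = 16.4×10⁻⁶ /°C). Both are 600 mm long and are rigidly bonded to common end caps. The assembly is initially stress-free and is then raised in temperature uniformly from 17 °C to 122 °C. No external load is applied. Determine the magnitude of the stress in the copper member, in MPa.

σ ≈ 17.9 MPa (compressive)

The copper has the larger α, so on heating it would change length more than the steel if both were free. The rigid plates force a common final length, so the copper is put into compression and the steel into tension, with equal and opposite forces P (no external load).
Compatibility of the two members (thermal + elastic change equal): (α₁ − α₂)ΔT = P·[1/(A₁E₁) + 1/(A₂E₂)].
|α₁ − α₂|·ΔT = 5.2×10⁻⁶ × 105 = 0.000546.
1/(A₁E₁) + 1/(A₂E₂) = 1/(450×198×10³) + 1/(1950×115×10³) = 1.568×10⁻⁸ N⁻¹.
So P = 0.000546 / 1.568×10⁻⁸ = 34.82 kN.
σ_{copper} = P/A₂ = 34820/1950 = 17.85 MPa, compressive.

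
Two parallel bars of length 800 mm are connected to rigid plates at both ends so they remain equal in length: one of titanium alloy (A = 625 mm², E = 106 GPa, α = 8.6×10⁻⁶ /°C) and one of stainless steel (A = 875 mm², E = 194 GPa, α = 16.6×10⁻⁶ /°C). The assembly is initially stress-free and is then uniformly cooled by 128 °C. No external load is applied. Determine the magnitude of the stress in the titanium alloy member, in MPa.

Equilibrium of a rigid end plate with no external load gives equal and opposite internal forces ±P in the two members. Since α_{stainless steel} > α_{titanium alloy}, cooling drives the stainless steel into tension and the titanium alloy into compression.
Equating the net (thermal + elastic) strains gives |α₁ − α₂|·ΔT = P·[1/(A₁E₁) + 1/(A₂E₂)].
|α₁ − α₂|·ΔT = 8×10⁻⁶ × 128 = 0.001024.
1/(A₁E₁) + 1/(A₂E₂) = 1/(625×106×10³) + 1/(875×194×10³) = 2.099×10⁻⁸ N⁻¹.
So P = 0.001024 / 2.099×10⁻⁸ = 48.8 kN.
σ_{titanium alloy} = P/A₁ = 48800/625 = 78.07 MPa, compressive.

σ ≈ 78.1 MPa (compressive)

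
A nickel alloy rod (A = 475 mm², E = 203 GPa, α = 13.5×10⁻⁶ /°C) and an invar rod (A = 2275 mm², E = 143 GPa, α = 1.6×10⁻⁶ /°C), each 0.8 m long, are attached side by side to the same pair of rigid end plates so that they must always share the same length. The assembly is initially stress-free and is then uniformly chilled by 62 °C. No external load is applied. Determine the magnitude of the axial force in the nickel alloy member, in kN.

P ≈ 54.9 kN (tensile in the nickel alloy)

Equilibrium of a rigid end plate with no external load gives equal and opposite internal forces ±P in the two members. Since α_{nickel alloy} > α_{invar}, cooling drives the nickel alloy into tension and the invar into compression.
Equating the net (thermal + elastic) strains gives |α₁ − α₂|·ΔT = P·[1/(A₁E₁) + 1/(A₂E₂)].
|α₁ − α₂|·ΔT = 11.9×10⁻⁶ × 62 = 0.0007378.
1/(A₁E₁) + 1/(A₂E₂) = 1/(475×203×10³) + 1/(2275×143×10³) = 1.344×10⁻⁸ N⁻¹.
So P = 0.0007378 / 1.344×10⁻⁸ = 54.88 kN.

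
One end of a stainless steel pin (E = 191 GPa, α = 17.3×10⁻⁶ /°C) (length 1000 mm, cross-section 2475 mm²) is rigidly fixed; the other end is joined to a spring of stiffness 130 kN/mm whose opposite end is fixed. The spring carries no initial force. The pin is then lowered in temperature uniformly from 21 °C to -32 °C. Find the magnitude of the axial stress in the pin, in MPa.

σ ≈ 37.8 MPa (tensile)

Free thermal contraction: δ_free = αΔT L = 17.3×10⁻⁶ × 53 × 1000 = 0.9169 mm.
With a force P in the spring, the elastic change of the pin is PL/(AE) and that of the spring is P/k; compatibility requires their sum to equal δ_free.
So P = δ_free / [L/(AE) + 1/k] = 0.9169 / [ 1000/(2475×191×10³) + 1/(130×10³) ].
P = 0.9169 / 9.808×10⁻⁶ = 93490 N.
σ = P/A = 93490/2475 = 37.77 MPa.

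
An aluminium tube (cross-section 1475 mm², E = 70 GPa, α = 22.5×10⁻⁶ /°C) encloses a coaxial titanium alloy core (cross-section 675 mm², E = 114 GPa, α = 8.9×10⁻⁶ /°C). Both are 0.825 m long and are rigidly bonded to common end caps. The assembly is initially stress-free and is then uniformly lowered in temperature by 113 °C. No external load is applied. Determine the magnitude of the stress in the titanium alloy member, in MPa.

σ ≈ 100 MPa (compressive)

Equilibrium of a rigid end plate with no external load gives equal and opposite internal forces ±P in the two members. Since α_{aluminium} > α_{titanium alloy}, cooling drives the aluminium into tension and the titanium alloy into compression.
Setting the final lengths equal and cancelling L: (α₁ − α₂)ΔT = P/(A₁E₁) + P/(A₂E₂).
|α₁ − α₂|·ΔT = 13.6×10⁻⁶ × 113 = 0.001537.
1/(A₁E₁) + 1/(A₂E₂) = 1/(1475×70×10³) + 1/(675×114×10³) = 2.268×10⁻⁸ N⁻¹.
P = 0.001537 / 2.268×10⁻⁸ = 67760 N = 67.76 kN.
σ_{titanium alloy} = P/A₂ = 67760/675 = 100.4 MPa, compressive.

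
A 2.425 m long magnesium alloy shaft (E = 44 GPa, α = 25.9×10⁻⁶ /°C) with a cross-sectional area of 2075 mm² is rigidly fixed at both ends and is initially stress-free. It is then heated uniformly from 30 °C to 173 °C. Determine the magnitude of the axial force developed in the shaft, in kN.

P ≈ 338 kN (compressive)

Full restraint means ε = 0, so the stress is σ = EαΔT = 44×10³ × 25.9×10⁻⁶ × 143 = 163 MPa.
Axial force P = σA = 163 × 2075 = 338100 N = 338.1 kN, compressive.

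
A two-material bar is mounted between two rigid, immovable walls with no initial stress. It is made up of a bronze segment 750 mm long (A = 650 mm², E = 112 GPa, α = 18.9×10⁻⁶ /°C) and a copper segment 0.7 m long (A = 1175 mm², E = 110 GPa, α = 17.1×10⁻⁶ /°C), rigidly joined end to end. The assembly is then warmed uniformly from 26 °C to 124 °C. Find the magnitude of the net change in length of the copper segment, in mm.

|ΔL| ≈ 0.29 mm

With the walls removed the bar would change length by δ_free = Σ αᵢΔT Lᵢ = 18.9×10⁻⁶×98×750 + 17.1×10⁻⁶×98×700 = 2.562 mm.
Since the ends are fixed, an axial force P builds up, equal in every segment, with P · Σ Lᵢ/(AᵢEᵢ) = δ_free.
The series flexibility is Σ Lᵢ/(AᵢEᵢ) = 750/(650×112×10³) + 700/(1175×110×10³) = 1.572×10⁻⁵ mm/N.
P = 2.562 / 1.572×10⁻⁵ = 163000 N = 163 kN, compressive.
For the copper segment, free thermal change = 17.1×10⁻⁶×98×700 = 1.173 mm and elastic change from P = 163000×700/(1175×110×10³) = 0.8828 mm; these oppose, so the net change is 0.29 mm (segment lengthens).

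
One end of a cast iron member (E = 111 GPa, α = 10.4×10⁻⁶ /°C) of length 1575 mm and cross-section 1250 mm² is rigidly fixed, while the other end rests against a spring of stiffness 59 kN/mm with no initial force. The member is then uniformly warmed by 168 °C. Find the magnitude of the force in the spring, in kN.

P ≈ 97.2 kN

Free thermal expansion: δ_free = αΔT L = 10.4×10⁻⁶ × 168 × 1575 = 2.752 mm.
Let P be the compressive force at the spring. The member shortens elastically by PL/(AE) and the spring compresses by P/k; together these equal δ_free.
So P = δ_free / [L/(AE) + 1/k] = 2.752 / [ 1575/(1250×111×10³) + 1/(59×10³) ].
P = 2.752 / 2.83×10⁻⁵ = 97240 N.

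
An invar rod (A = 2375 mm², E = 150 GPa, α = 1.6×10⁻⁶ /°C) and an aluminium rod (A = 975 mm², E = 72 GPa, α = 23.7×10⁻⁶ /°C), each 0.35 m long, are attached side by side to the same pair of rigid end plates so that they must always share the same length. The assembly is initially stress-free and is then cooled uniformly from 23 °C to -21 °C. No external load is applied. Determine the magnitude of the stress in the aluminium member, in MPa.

Both members must finish at the same length. With the larger α, the aluminium tends to over-contract; the plates restrain it, putting the aluminium in tension and the invar in compression. With no external load the two internal forces are equal and opposite, magnitude P.
Equating the net (thermal + elastic) strains gives |α₁ − α₂|·ΔT = P·[1/(A₁E₁) + 1/(A₂E₂)].
|α₁ − α₂|·ΔT = 22.1×10⁻⁶ × 44 = 0.0009724.
1/(A₁E₁) + 1/(A₂E₂) = 1/(2375×150×10³) + 1/(975×72×10³) = 1.705×10⁻⁸ N⁻¹.
So P = 0.0009724 / 1.705×10⁻⁸ = 57.03 kN.
σ_{aluminium} = P/A₂ = 57030/975 = 58.49 MPa, tensile.

σ ≈ 58.5 MPa (tensile)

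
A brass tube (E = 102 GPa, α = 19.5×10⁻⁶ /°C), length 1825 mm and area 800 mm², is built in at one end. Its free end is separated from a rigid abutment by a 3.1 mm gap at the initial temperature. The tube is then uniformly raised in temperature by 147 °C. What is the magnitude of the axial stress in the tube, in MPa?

σ ≈ 119 MPa (compressive)

If the wall were absent the tube would grow by αΔT L = 19.5×10⁻⁶ × 147 × 1825 = 5.231 mm.
This exceeds the 3.1 mm gap, so the wall pushes back. The portion of expansion that must be recovered elastically is δ_free − gap = 5.231 − 3.1 = 2.131 mm.
That suppressed elongation corresponds to σ = E·Δ/L = 102×10³ × 2.131/1825 = 119.1 MPa.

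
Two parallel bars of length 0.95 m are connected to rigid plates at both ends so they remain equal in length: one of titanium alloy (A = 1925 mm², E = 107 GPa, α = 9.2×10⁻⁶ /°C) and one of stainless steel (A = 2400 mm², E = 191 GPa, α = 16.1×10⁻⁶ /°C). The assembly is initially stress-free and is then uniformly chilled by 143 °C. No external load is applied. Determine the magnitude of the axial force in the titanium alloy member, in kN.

P ≈ 140 kN (compressive in the titanium alloy)

Equilibrium of a rigid end plate with no external load gives equal and opposite internal forces ±P in the two members. Since α_{stainless steel} > α_{titanium alloy}, cooling drives the stainless steel into tension and the titanium alloy into compression.
Setting the final lengths equal and cancelling L: (α₁ − α₂)ΔT = P/(A₁E₁) + P/(A₂E₂).
|α₁ − α₂|·ΔT = 6.9×10⁻⁶ × 143 = 0.0009867.
1/(A₁E₁) + 1/(A₂E₂) = 1/(1925×107×10³) + 1/(2400×191×10³) = 7.036×10⁻⁹ N⁻¹.
P = 0.0009867 / 7.036×10⁻⁹ = 140200 N = 140.2 kN.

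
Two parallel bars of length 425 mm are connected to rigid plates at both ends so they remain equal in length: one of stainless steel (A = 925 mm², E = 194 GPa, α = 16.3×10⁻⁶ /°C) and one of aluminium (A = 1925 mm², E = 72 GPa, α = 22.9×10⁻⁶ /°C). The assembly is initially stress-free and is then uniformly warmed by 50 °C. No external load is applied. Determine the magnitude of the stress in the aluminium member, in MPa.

σ ≈ 13.4 MPa (compressive)

The aluminium has the larger α, so on heating it would change length more than the stainless steel if both were free. The rigid plates force a common final length, so the aluminium is put into compression and the stainless steel into tension, with equal and opposite forces P (no external load).
Setting the final lengths equal and cancelling L: (α₁ − α₂)ΔT = P/(A₁E₁) + P/(A₂E₂).
|α₁ − α₂|·ΔT = 6.6×10⁻⁶ × 50 = 0.00033.
1/(A₁E₁) + 1/(A₂E₂) = 1/(925×194×10³) + 1/(1925×72×10³) = 1.279×10⁻⁸ N⁻¹.
So P = 0.00033 / 1.279×10⁻⁸ = 25.81 kN.
σ_{aluminium} = P/A₂ = 25810/1925 = 13.41 MPa, compressive.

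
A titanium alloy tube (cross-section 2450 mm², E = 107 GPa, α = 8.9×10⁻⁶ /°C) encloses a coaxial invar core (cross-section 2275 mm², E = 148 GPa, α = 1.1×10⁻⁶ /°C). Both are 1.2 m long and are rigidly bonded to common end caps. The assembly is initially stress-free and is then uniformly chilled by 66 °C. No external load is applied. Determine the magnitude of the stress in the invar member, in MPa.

σ ≈ 33.4 MPa (compressive)

Equilibrium of a rigid end plate with no external load gives equal and opposite internal forces ±P in the two members. Since α_{titanium alloy} > α_{invar}, cooling drives the titanium alloy into tension and the invar into compression.
Compatibility of the two members (thermal + elastic change equal): (α₁ − α₂)ΔT = P·[1/(A₁E₁) + 1/(A₂E₂)].
|α₁ − α₂|·ΔT = 7.8×10⁻⁶ × 66 = 0.0005148.
1/(A₁E₁) + 1/(A₂E₂) = 1/(2450×107×10³) + 1/(2275×148×10³) = 6.785×10⁻⁹ N⁻¹.
So P = 0.0005148 / 6.785×10⁻⁹ = 75.88 kN.
σ_{invar} = P/A₂ = 75880/2275 = 33.35 MPa, compressive.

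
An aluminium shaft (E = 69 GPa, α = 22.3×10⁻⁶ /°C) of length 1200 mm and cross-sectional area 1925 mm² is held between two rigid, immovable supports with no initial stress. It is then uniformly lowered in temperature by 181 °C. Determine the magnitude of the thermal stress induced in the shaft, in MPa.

σ ≈ 279 MPa (tensile)

Because both ends are immovable the net strain is zero, and the suppressed thermal strain is αΔT = 22.3×10⁻⁶ × 181 = 4036.3×10⁻⁶.
σ = EαΔT = 69×10³ × 22.3×10⁻⁶ × 181 = 278.5 MPa (tensile; the shaft is trying to contract).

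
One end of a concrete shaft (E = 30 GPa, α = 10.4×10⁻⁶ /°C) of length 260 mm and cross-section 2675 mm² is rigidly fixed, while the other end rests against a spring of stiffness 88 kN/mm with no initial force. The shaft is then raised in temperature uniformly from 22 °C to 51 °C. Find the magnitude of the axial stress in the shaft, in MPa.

σ ≈ 2.01 MPa (compressive)

The unrestrained thermal change is αΔT L = 10.4×10⁻⁶ × 29 × 260 = 0.07842 mm.
Let P be the compressive force at the spring. The shaft shortens elastically by PL/(AE) and the spring compresses by P/k; together these equal δ_free.
P [ L/(AE) + 1/k ] = δ_free → P [ 260/(2675×30×10³) + 1/(88×10³) ] = 0.07842.
P = 0.07842 / 1.46×10⁻⁵ = 5370 N.
σ = P/A = 5370/2675 = 2.007 MPa.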